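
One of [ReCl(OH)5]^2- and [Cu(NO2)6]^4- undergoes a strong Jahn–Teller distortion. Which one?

[Cu(NO2)6]^4-

[ReCl(OH)5]^2-: Ligand charges: each chloride is −1; each hydroxide is −1. With an overall charge of −2 the rhenium centre must be in the +4 oxidation state. Re sits in group 7, so the d-electron count is 7 − 4 = 3. The d³ configuration leaves the e_g set evenly filled (or empty) — no strong Jahn–Teller driving force.
[Cu(NO2)6]^4-: Each nitro (N-bound nitrite) is −1; balancing the −4 overall charge requires Cu(II). Group 11 minus oxidation state 2 gives a d⁹ configuration. The t₂g⁶e_g³ configuration has an unevenly filled e_g set; the Jahn–Teller theorem predicts a tetragonal distortion (typically axial elongation) to lift the degeneracy.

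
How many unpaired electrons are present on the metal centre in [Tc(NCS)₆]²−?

Summing ligand charges against the −2 overall charge gives an oxidation state of +4 for technetium.
Tc sits in group 7, so the d-electron count is 7 − 4 = 3.
In an octahedral field the d³ configuration is t₂g³e_g⁰ (only one arrangement possible), giving 3 unpaired electrons.

3 unpaired electrons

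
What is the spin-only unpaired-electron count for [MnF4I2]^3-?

4 unpaired electrons

Ligand charges: each fluoride is −1; each iodide is −1. With an overall charge of −3 the manganese centre must be in the +3 oxidation state.
Group 7 minus oxidation state 3 gives a d⁴ configuration.
The spin state decides the count: Fluoride and iodide are weak-field ligands for a first-row metal, so the complex is high-spin.
An octahedral high-spin d⁴ ion is t₂g³e_g¹, giving 4 unpaired electrons.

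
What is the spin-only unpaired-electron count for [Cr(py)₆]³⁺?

Summing ligand charges against the +3 overall charge gives an oxidation state of +3 for chromium.
Group 6 minus oxidation state 3 gives a d³ configuration.
In an octahedral field the d³ configuration is t₂g³e_g⁰ (only one arrangement possible), giving 3 unpaired electrons.

3 unpaired electrons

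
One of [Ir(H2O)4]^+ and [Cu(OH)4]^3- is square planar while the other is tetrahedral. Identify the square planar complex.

[Ir(H2O)4]^+

For [Ir(H2O)4]^+: Summing ligand charges against the +1 overall charge gives an oxidation state of +1 for iridium. Ir sits in group 9, so the d-electron count is 9 − 1 = 8. A 5d d⁸ ion has a large crystal-field splitting; square planar leaves the high-energy d_{x²−y²} orbital empty and maximises CFSE. → square planar.
For [Cu(OH)4]^3-: Ligand charges: each hydroxide is −1. With an overall charge of −3 the copper centre must be in the +1 oxidation state. Copper is a group-11 element; Cu(I) is therefore d¹⁰. A d¹⁰ ion has no crystal-field stabilisation preference between square planar and tetrahedral, so four ligands adopt the sterically favoured tetrahedral geometry. → tetrahedral.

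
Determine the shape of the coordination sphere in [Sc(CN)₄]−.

tetrahedral

Summing ligand charges against the −1 overall charge gives an oxidation state of +3 for scandium.
Group 3 minus oxidation state 3 gives a d⁰ configuration.
With 4 monodentate ligands the coordination number is 4.
A d⁰ ion has no crystal-field stabilisation preference between square planar and tetrahedral, so four ligands adopt the sterically favoured tetrahedral geometry.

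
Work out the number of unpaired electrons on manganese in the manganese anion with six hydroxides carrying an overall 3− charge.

4

Each hydroxide is −1; balancing the −3 overall charge requires Mn(III).
Manganese is a group-7 element; Mn(III) is therefore d⁴.
The spin state decides the count: Hydroxide is a weak-field ligand for a first-row metal, so the complex is high-spin.
An octahedral high-spin d⁴ ion is t₂g³e_g¹, giving 4 unpaired electrons.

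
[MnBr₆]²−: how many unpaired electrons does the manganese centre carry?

Each bromide is −1; balancing the −2 overall charge requires Mn(IV).
Mn sits in group 7, so the d-electron count is 7 − 4 = 3.
In an octahedral field the d³ configuration is t₂g³e_g⁰ (only one arrangement possible), giving 3 unpaired electrons.

3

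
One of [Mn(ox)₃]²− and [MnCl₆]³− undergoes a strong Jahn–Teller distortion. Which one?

[MnCl₆]³−

[Mn(ox)₃]²−: Summing ligand charges against the −2 overall charge gives an oxidation state of +4 for manganese. Mn sits in group 7, so the d-electron count is 7 − 4 = 3. The d³ configuration leaves the e_g set evenly filled (or empty) — no strong Jahn–Teller driving force.
[MnCl₆]³−: Summing ligand charges against the −3 overall charge gives an oxidation state of +3 for manganese. Mn sits in group 7, so the d-electron count is 7 − 3 = 4. Chloride is a weak-field ligand for a first-row metal, so the complex is high-spin. The t₂g³e_g¹ (high-spin) configuration has an unevenly filled e_g set; the Jahn–Teller theorem predicts a tetragonal distortion (typically axial elongation) to lift the degeneracy.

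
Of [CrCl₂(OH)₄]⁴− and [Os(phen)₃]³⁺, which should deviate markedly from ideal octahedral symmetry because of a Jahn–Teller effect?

[CrCl₂(OH)₄]⁴−: Summing ligand charges against the −4 overall charge gives an oxidation state of +2 for chromium. Cr sits in group 6, so the d-electron count is 6 − 2 = 4. Chloride and hydroxide are weak-field ligands for a first-row metal, so the complex is high-spin. The t₂g³e_g¹ (high-spin) configuration has an unevenly filled e_g set; the Jahn–Teller theorem predicts a tetragonal distortion (typically axial elongation) to lift the degeneracy.
[Os(phen)₃]³⁺: Ligand charges: 1,10-phenanthroline is neutral. With an overall charge of +3 the osmium centre must be in the +3 oxidation state. Os sits in group 8, so the d-electron count is 8 − 3 = 5. A 5d ion has a large Δₒ and is invariably low-spin. The d⁵ configuration leaves the e_g set evenly filled (or empty) — no strong Jahn–Teller driving force.

[CrCl₂(OH)₄]⁴−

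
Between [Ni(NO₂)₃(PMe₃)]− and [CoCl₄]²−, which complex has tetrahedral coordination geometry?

[CoCl₄]²−

For [Ni(NO₂)₃(PMe₃)]−: Each nitro (N-bound nitrite) is −1; trimethylphosphine is neutral; balancing the −1 overall charge requires Ni(II). Nickel is a group-10 element; Ni(II) is therefore d⁸. Nitro (N-bound nitrite) and trimethylphosphine are strong-field ligands (high in the spectrochemical series). A 3d d⁸ ion with strong-field ligands gains enough CFSE to favour square planar over tetrahedral. → square planar.
For [CoCl₄]²−: Ligand charges: each chloride is −1. With an overall charge of −2 the cobalt centre must be in the +2 oxidation state. Group 9 minus oxidation state 2 gives a d⁷ configuration. For a high-spin 3d d⁷ ion with weak-field ligands the small Δₜ gives little square-planar CFSE advantage, so four ligands adopt the sterically favoured tetrahedral geometry. → tetrahedral.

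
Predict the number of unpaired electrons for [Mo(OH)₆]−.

1 unpaired electron

Each hydroxide is −1; balancing the −1 overall charge requires Mo(V).
Molybdenum is a group-6 element; Mo(V) is therefore d¹.
In an octahedral field the d¹ configuration is t₂g¹e_g⁰ (only one arrangement possible), giving 1 unpaired electron.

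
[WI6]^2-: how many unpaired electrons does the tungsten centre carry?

Each iodide is −1; balancing the −2 overall charge requires W(IV).
Group 6 minus oxidation state 4 gives a d² configuration.
In an octahedral field the d² configuration is t₂g²e_g⁰ (only one arrangement possible), giving 2 unpaired electrons.

2 unpaired electrons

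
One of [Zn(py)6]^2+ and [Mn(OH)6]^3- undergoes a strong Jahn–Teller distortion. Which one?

[Zn(py)6]^2+: Summing ligand charges against the +2 overall charge gives an oxidation state of +2 for zinc. Zn sits in group 12, so the d-electron count is 12 − 2 = 10. The d¹⁰ configuration leaves the e_g set evenly filled (or empty) — no strong Jahn–Teller driving force.
[Mn(OH)6]^3-: Ligand charges: each hydroxide is −1. With an overall charge of −3 the manganese centre must be in the +3 oxidation state. Mn sits in group 7, so the d-electron count is 7 − 3 = 4. Hydroxide is a weak-field ligand for a first-row metal, so the complex is high-spin. The t₂g³e_g¹ (high-spin) configuration has an unevenly filled e_g set; the Jahn–Teller theorem predicts a tetragonal distortion (typically axial elongation) to lift the degeneracy.

[Mn(OH)6]^3-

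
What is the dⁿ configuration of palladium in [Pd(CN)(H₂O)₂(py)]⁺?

Ligand charges: each cyanide is −1; water is neutral; pyridine is neutral. With an overall charge of +1 the palladium centre must be in the +2 oxidation state.
Palladium is a group-10 element; Pd(II) is therefore d⁸.

d⁸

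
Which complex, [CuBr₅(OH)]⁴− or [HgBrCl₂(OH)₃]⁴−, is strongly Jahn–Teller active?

[CuBr₅(OH)]⁴−

[CuBr₅(OH)]⁴−: Each bromide is −1; each hydroxide is −1; balancing the −4 overall charge requires Cu(II). Copper is a group-11 element; Cu(II) is therefore d⁹. The t₂g⁶e_g³ configuration has an unevenly filled e_g set; the Jahn–Teller theorem predicts a tetragonal distortion (typically axial elongation) to lift the degeneracy.
[HgBrCl₂(OH)₃]⁴−: Summing ligand charges against the −4 overall charge gives an oxidation state of +2 for mercury. Mercury is a group-12 element; Hg(II) is therefore d¹⁰. The d¹⁰ configuration leaves the e_g set evenly filled (or empty) — no strong Jahn–Teller driving force.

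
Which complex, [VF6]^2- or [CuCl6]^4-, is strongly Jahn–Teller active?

[VF6]^2-: Summing ligand charges against the −2 overall charge gives an oxidation state of +4 for vanadium. Group 5 minus oxidation state 4 gives a d¹ configuration. The d¹ configuration leaves the e_g set evenly filled (or empty) — no strong Jahn–Teller driving force.
[CuCl6]^4-: Summing ligand charges against the −4 overall charge gives an oxidation state of +2 for copper. Cu sits in group 11, so the d-electron count is 11 − 2 = 9. The t₂g⁶e_g³ configuration has an unevenly filled e_g set; the Jahn–Teller theorem predicts a tetragonal distortion (typically axial elongation) to lift the degeneracy.

[CuCl6]^4-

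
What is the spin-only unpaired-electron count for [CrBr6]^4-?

4 unpaired electrons

Each bromide is −1; balancing the −4 overall charge requires Cr(II).
Group 6 minus oxidation state 2 gives a d⁴ configuration.
The spin state decides the count: Bromide is a weak-field ligand for a first-row metal, so the complex is high-spin.
An octahedral high-spin d⁴ ion is t₂g³e_g¹, giving 4 unpaired electrons.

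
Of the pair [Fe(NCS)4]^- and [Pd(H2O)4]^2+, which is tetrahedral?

For [Fe(NCS)4]^-: Ligand charges: each isothiocyanate is −1. With an overall charge of −1 the iron centre must be in the +3 oxidation state. Fe sits in group 8, so the d-electron count is 8 − 3 = 5. A high-spin d⁵ ion has zero CFSE in either geometry, so four ligands adopt the sterically favoured tetrahedral geometry. → tetrahedral.
For [Pd(H2O)4]^2+: Ligand charges: water is neutral. With an overall charge of +2 the palladium centre must be in the +2 oxidation state. Group 10 minus oxidation state 2 gives a d⁸ configuration. A 4d d⁸ ion has a large crystal-field splitting; square planar leaves the high-energy d_{x²−y²} orbital empty and maximises CFSE. → square planar.

[Fe(NCS)4]^-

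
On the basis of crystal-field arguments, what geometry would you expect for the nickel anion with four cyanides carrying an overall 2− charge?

Summing ligand charges against the −2 overall charge gives an oxidation state of +2 for nickel.
Ni sits in group 10, so the d-electron count is 10 − 2 = 8.
With 4 monodentate ligands the coordination number is 4.
Cyanide is a strong-field ligand (high in the spectrochemical series).
A 3d d⁸ ion with strong-field ligands gains enough CFSE to favour square planar over tetrahedral.

square planar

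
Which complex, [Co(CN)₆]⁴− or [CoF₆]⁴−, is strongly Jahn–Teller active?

[Co(CN)₆]⁴−

[Co(CN)₆]⁴−: Each cyanide is −1; balancing the −4 overall charge requires Co(II). Cobalt is a group-9 element; Co(II) is therefore d⁷. Cyanide is a strong-field ligand (high in the spectrochemical series) for a first-row metal, so the complex is low-spin. The t₂g⁶e_g¹ (low-spin) configuration has an unevenly filled e_g set; the Jahn–Teller theorem predicts a tetragonal distortion (typically axial elongation) to lift the degeneracy.
[CoF₆]⁴−: Each fluoride is −1; balancing the −4 overall charge requires Co(II). Group 9 minus oxidation state 2 gives a d⁷ configuration. Fluoride is a weak-field ligand for a first-row metal, so the complex is high-spin. The d⁷ configuration leaves the e_g set evenly filled (or empty) — no strong Jahn–Teller driving force.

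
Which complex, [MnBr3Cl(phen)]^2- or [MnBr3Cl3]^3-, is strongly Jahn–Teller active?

[MnBr3Cl(phen)]^2-: Each bromide is −1; each chloride is −1; 1,10-phenanthroline is neutral; balancing the −2 overall charge requires Mn(II). Manganese is a group-7 element; Mn(II) is therefore d⁵. Bromide and chloride are weak-field ligands for a first-row metal, so the complex is high-spin. The d⁵ configuration leaves the e_g set evenly filled (or empty) — no strong Jahn–Teller driving force.
[MnBr3Cl3]^3-: Ligand charges: each bromide is −1; each chloride is −1. With an overall charge of −3 the manganese centre must be in the +3 oxidation state. Manganese is a group-7 element; Mn(III) is therefore d⁴. Bromide and chloride are weak-field ligands for a first-row metal, so the complex is high-spin. The t₂g³e_g¹ (high-spin) configuration has an unevenly filled e_g set; the Jahn–Teller theorem predicts a tetragonal distortion (typically axial elongation) to lift the degeneracy.

[MnBr3Cl3]^3-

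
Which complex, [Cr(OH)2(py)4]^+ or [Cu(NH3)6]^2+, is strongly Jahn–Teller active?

[Cr(OH)2(py)4]^+: Ligand charges: each hydroxide is −1; pyridine is neutral. With an overall charge of +1 the chromium centre must be in the +3 oxidation state. Cr sits in group 6, so the d-electron count is 6 − 3 = 3. The d³ configuration leaves the e_g set evenly filled (or empty) — no strong Jahn–Teller driving force.
[Cu(NH3)6]^2+: Ligand charges: ammonia is neutral. With an overall charge of +2 the copper centre must be in the +2 oxidation state. Group 11 minus oxidation state 2 gives a d⁹ configuration. The t₂g⁶e_g³ configuration has an unevenly filled e_g set; the Jahn–Teller theorem predicts a tetragonal distortion (typically axial elongation) to lift the degeneracy.

[Cu(NH3)6]^2+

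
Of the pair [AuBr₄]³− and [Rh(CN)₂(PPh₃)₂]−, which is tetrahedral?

[AuBr₄]³−

For [AuBr₄]³−: Ligand charges: each bromide is −1. With an overall charge of −3 the gold centre must be in the +1 oxidation state. Group 11 minus oxidation state 1 gives a d¹⁰ configuration. A d¹⁰ ion has no crystal-field stabilisation preference between square planar and tetrahedral, so four ligands adopt the sterically favoured tetrahedral geometry. → tetrahedral.
For [Rh(CN)₂(PPh₃)₂]−: Each cyanide is −1; triphenylphosphine is neutral; balancing the −1 overall charge requires Rh(I). Group 9 minus oxidation state 1 gives a d⁸ configuration. A 4d d⁸ ion has a large crystal-field splitting; square planar leaves the high-energy d_{x²−y²} orbital empty and maximises CFSE. → square planar.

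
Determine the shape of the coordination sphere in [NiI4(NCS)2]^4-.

Ligand charges: each iodide is −1; each isothiocyanate is −1. With an overall charge of −4 the nickel centre must be in the +2 oxidation state.
Group 10 minus oxidation state 2 gives a d⁸ configuration.
Coordination number: 6.
Six donors around a single metal centre give an octahedral coordination sphere.

octahedral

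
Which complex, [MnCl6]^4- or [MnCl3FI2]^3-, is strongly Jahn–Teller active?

[MnCl6]^4-: Summing ligand charges against the −4 overall charge gives an oxidation state of +2 for manganese. Manganese is a group-7 element; Mn(II) is therefore d⁵. Chloride is a weak-field ligand for a first-row metal, so the complex is high-spin. The d⁵ configuration leaves the e_g set evenly filled (or empty) — no strong Jahn–Teller driving force.
[MnCl3FI2]^3-: Each chloride is −1; each fluoride is −1; each iodide is −1; balancing the −3 overall charge requires Mn(III). Mn sits in group 7, so the d-electron count is 7 − 3 = 4. Chloride, fluoride, and iodide are weak-field ligands for a first-row metal, so the complex is high-spin. The t₂g³e_g¹ (high-spin) configuration has an unevenly filled e_g set; the Jahn–Teller theorem predicts a tetragonal distortion (typically axial elongation) to lift the degeneracy.

[MnCl3FI2]^3-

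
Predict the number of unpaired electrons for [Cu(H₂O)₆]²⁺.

1

Ligand charges: water is neutral. With an overall charge of +2 the copper centre must be in the +2 oxidation state.
Copper is a group-11 element; Cu(II) is therefore d⁹.
In an octahedral field the d⁹ configuration is t₂g⁶e_g³ (only one arrangement possible), giving 1 unpaired electron.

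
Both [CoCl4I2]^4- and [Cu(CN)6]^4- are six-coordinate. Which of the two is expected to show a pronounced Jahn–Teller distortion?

[Cu(CN)6]^4-

[CoCl4I2]^4-: Summing ligand charges against the −4 overall charge gives an oxidation state of +2 for cobalt. Group 9 minus oxidation state 2 gives a d⁷ configuration. Chloride and iodide are weak-field ligands for a first-row metal, so the complex is high-spin. The d⁷ configuration leaves the e_g set evenly filled (or empty) — no strong Jahn–Teller driving force.
[Cu(CN)6]^4-: Ligand charges: each cyanide is −1. With an overall charge of −4 the copper centre must be in the +2 oxidation state. Group 11 minus oxidation state 2 gives a d⁹ configuration. The t₂g⁶e_g³ configuration has an unevenly filled e_g set; the Jahn–Teller theorem predicts a tetragonal distortion (typically axial elongation) to lift the degeneracy.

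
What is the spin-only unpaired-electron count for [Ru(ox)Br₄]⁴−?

0

Ligand charges: each oxalate is −2; each bromide is −1. With an overall charge of −4 the ruthenium centre must be in the +2 oxidation state.
Group 8 minus oxidation state 2 gives a d⁶ configuration.
Counting donor atoms: 1×oxalate (bidentate) → 2 donors; 4×bromide (monodentate) → 4 donors. Coordination number = 6.
The spin state decides the count: a 4d ion has a large Δₒ and is invariably low-spin.
An octahedral low-spin d⁶ ion is t₂g⁶e_g⁰, giving 0 unpaired electrons.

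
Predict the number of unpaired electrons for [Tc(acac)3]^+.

3 unpaired electrons

Ligand charges: each acetylacetonate is −1. With an overall charge of +1 the technetium centre must be in the +4 oxidation state.
Tc sits in group 7, so the d-electron count is 7 − 4 = 3.
Counting donor atoms: 3×acetylacetonate (bidentate) → 6 donors. Coordination number = 6.
In an octahedral field the d³ configuration is t₂g³e_g⁰ (only one arrangement possible), giving 3 unpaired electrons.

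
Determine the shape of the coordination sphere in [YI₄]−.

Ligand charges: each iodide is −1. With an overall charge of −1 the yttrium centre must be in the +3 oxidation state.
Yttrium is a group-3 element; Y(III) is therefore d⁰.
Coordination number: 4.
A d⁰ ion has no crystal-field stabilisation preference between square planar and tetrahedral, so four ligands adopt the sterically favoured tetrahedral geometry.

tetrahedral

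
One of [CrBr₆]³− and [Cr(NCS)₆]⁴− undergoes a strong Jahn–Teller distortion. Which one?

[CrBr₆]³−: Summing ligand charges against the −3 overall charge gives an oxidation state of +3 for chromium. Cr sits in group 6, so the d-electron count is 6 − 3 = 3. The d³ configuration leaves the e_g set evenly filled (or empty) — no strong Jahn–Teller driving force.
[Cr(NCS)₆]⁴−: Summing ligand charges against the −4 overall charge gives an oxidation state of +2 for chromium. Cr sits in group 6, so the d-electron count is 6 − 2 = 4. Isothiocyanate is a weak-field ligand for a first-row metal, so the complex is high-spin. The t₂g³e_g¹ (high-spin) configuration has an unevenly filled e_g set; the Jahn–Teller theorem predicts a tetragonal distortion (typically axial elongation) to lift the degeneracy.

[Cr(NCS)₆]⁴−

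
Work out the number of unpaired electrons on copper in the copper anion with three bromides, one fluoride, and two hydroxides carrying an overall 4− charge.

Each bromide is −1; each fluoride is −1; each hydroxide is −1; balancing the −4 overall charge requires Cu(II).
Group 11 minus oxidation state 2 gives a d⁹ configuration.
In an octahedral field the d⁹ configuration is t₂g⁶e_g³ (only one arrangement possible), giving 1 unpaired electron.

1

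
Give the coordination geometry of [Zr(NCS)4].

Ligand charges: each isothiocyanate is −1. With an overall charge of 0 the zirconium centre must be in the +4 oxidation state.
Zirconium is a group-4 element; Zr(IV) is therefore d⁰.
Coordination number: 4.
A d⁰ ion has no crystal-field stabilisation preference between square planar and tetrahedral, so four ligands adopt the sterically favoured tetrahedral geometry.

tetrahedral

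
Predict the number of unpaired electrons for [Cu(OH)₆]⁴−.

1

Summing ligand charges against the −4 overall charge gives an oxidation state of +2 for copper.
Group 11 minus oxidation state 2 gives a d⁹ configuration.
In an octahedral field the d⁹ configuration is t₂g⁶e_g³ (only one arrangement possible), giving 1 unpaired electron.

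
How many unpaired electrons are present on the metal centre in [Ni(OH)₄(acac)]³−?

2

Each hydroxide is −1; each acetylacetonate is −1; balancing the −3 overall charge requires Ni(II).
Group 10 minus oxidation state 2 gives a d⁸ configuration.
Counting donor atoms: 4×hydroxide (monodentate) → 4 donors; 1×acetylacetonate (bidentate) → 2 donors. Coordination number = 6.
In an octahedral field the d⁸ configuration is t₂g⁶e_g² (only one arrangement possible), giving 2 unpaired electrons.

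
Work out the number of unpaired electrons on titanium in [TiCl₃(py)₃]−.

Each chloride is −1; pyridine is neutral; balancing the −1 overall charge requires Ti(II).
Ti sits in group 4, so the d-electron count is 4 − 2 = 2.
In an octahedral field the d² configuration is t₂g²e_g⁰ (only one arrangement possible), giving 2 unpaired electrons.

2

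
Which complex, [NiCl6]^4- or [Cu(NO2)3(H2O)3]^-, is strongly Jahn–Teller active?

[Cu(NO2)3(H2O)3]^-

[NiCl6]^4-: Each chloride is −1; balancing the −4 overall charge requires Ni(II). Nickel is a group-10 element; Ni(II) is therefore d⁸. The d⁸ configuration leaves the e_g set evenly filled (or empty) — no strong Jahn–Teller driving force.
[Cu(NO2)3(H2O)3]^-: Each nitro (N-bound nitrite) is −1; water is neutral; balancing the −1 overall charge requires Cu(II). Cu sits in group 11, so the d-electron count is 11 − 2 = 9. The t₂g⁶e_g³ configuration has an unevenly filled e_g set; the Jahn–Teller theorem predicts a tetragonal distortion (typically axial elongation) to lift the degeneracy.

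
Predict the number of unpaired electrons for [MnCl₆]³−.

Summing ligand charges against the −3 overall charge gives an oxidation state of +3 for manganese.
Group 7 minus oxidation state 3 gives a d⁴ configuration.
The spin state decides the count: Chloride is a weak-field ligand for a first-row metal, so the complex is high-spin.
An octahedral high-spin d⁴ ion is t₂g³e_g¹, giving 4 unpaired electrons.

4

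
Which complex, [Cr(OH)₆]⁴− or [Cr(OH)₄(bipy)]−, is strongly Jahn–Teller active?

[Cr(OH)₆]⁴−

[Cr(OH)₆]⁴−: Ligand charges: each hydroxide is −1. With an overall charge of −4 the chromium centre must be in the +2 oxidation state. Group 6 minus oxidation state 2 gives a d⁴ configuration. Hydroxide is a weak-field ligand for a first-row metal, so the complex is high-spin. The t₂g³e_g¹ (high-spin) configuration has an unevenly filled e_g set; the Jahn–Teller theorem predicts a tetragonal distortion (typically axial elongation) to lift the degeneracy.
[Cr(OH)₄(bipy)]−: Summing ligand charges against the −1 overall charge gives an oxidation state of +3 for chromium. Group 6 minus oxidation state 3 gives a d³ configuration. The d³ configuration leaves the e_g set evenly filled (or empty) — no strong Jahn–Teller driving force.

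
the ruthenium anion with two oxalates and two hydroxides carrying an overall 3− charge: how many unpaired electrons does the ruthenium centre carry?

1 unpaired electron

Summing ligand charges against the −3 overall charge gives an oxidation state of +3 for ruthenium.
Ru sits in group 8, so the d-electron count is 8 − 3 = 5.
Counting donor atoms: 2×oxalate (bidentate) → 4 donors; 2×hydroxide (monodentate) → 2 donors. Coordination number = 6.
The spin state decides the count: a 4d ion has a large Δₒ and is invariably low-spin.
An octahedral low-spin d⁵ ion is t₂g⁵e_g⁰, giving 1 unpaired electron.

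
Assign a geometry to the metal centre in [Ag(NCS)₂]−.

linear

Each isothiocyanate is −1; balancing the −1 overall charge requires Ag(I).
Ag sits in group 11, so the d-electron count is 11 − 1 = 10.
With 2 monodentate ligands the coordination number is 2.
A d¹⁰ ion with only two ligands adopts a linear arrangement (sp hybridisation; no CFSE preference).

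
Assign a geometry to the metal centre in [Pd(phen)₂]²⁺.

1,10-phenanthroline is neutral; balancing the +2 overall charge requires Pd(II).
Pd sits in group 10, so the d-electron count is 10 − 2 = 8.
Counting donor atoms: 2×1,10-phenanthroline (bidentate) → 4 donors. Coordination number = 4.
A 4d d⁸ ion has a large crystal-field splitting; square planar leaves the high-energy d_{x²−y²} orbital empty and maximises CFSE.

square planar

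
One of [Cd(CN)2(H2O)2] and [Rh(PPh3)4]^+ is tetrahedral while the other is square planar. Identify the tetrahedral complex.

[Cd(CN)2(H2O)2]

For [Cd(CN)2(H2O)2]: Each cyanide is −1; water is neutral; balancing the 0 overall charge requires Cd(II). Cd sits in group 12, so the d-electron count is 12 − 2 = 10. A d¹⁰ ion has no crystal-field stabilisation preference between square planar and tetrahedral, so four ligands adopt the sterically favoured tetrahedral geometry. → tetrahedral.
For [Rh(PPh3)4]^+: Ligand charges: triphenylphosphine is neutral. With an overall charge of +1 the rhodium centre must be in the +1 oxidation state. Rhodium is a group-9 element; Rh(I) is therefore d⁸. A 4d d⁸ ion has a large crystal-field splitting; square planar leaves the high-energy d_{x²−y²} orbital empty and maximises CFSE. → square planar.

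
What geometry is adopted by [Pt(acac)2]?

square planar

Summing ligand charges against the 0 overall charge gives an oxidation state of +2 for platinum.
Group 10 minus oxidation state 2 gives a d⁸ configuration.
Counting donor atoms: 2×acetylacetonate (bidentate) → 4 donors. Coordination number = 4.
A 5d d⁸ ion has a large crystal-field splitting; square planar leaves the high-energy d_{x²−y²} orbital empty and maximises CFSE.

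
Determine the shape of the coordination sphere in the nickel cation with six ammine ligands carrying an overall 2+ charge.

octahedral

Ligand charges: ammonia is neutral. With an overall charge of +2 the nickel centre must be in the +2 oxidation state.
Nickel is a group-10 element; Ni(II) is therefore d⁸.
With 6 monodentate ligands the coordination number is 6.
Six donors around a single metal centre give an octahedral coordination sphere.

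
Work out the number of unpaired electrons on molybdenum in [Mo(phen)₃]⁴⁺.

1,10-phenanthroline is neutral; balancing the +4 overall charge requires Mo(IV).
Group 6 minus oxidation state 4 gives a d² configuration.
Counting donor atoms: 3×1,10-phenanthroline (bidentate) → 6 donors. Coordination number = 6.
In an octahedral field the d² configuration is t₂g²e_g⁰ (only one arrangement possible), giving 2 unpaired electrons.

2 unpaired electrons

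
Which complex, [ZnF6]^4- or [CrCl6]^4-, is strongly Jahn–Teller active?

[CrCl6]^4-

[ZnF6]^4-: Summing ligand charges against the −4 overall charge gives an oxidation state of +2 for zinc. Zn sits in group 12, so the d-electron count is 12 − 2 = 10. The d¹⁰ configuration leaves the e_g set evenly filled (or empty) — no strong Jahn–Teller driving force.
[CrCl6]^4-: Each chloride is −1; balancing the −4 overall charge requires Cr(II). Cr sits in group 6, so the d-electron count is 6 − 2 = 4. Chloride is a weak-field ligand for a first-row metal, so the complex is high-spin. The t₂g³e_g¹ (high-spin) configuration has an unevenly filled e_g set; the Jahn–Teller theorem predicts a tetragonal distortion (typically axial elongation) to lift the degeneracy.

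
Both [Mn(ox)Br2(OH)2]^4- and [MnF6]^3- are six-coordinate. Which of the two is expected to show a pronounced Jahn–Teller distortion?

[MnF6]^3-

[Mn(ox)Br2(OH)2]^4-: Summing ligand charges against the −4 overall charge gives an oxidation state of +2 for manganese. Mn sits in group 7, so the d-electron count is 7 − 2 = 5. Bromide, hydroxide, and oxalate are weak-field ligands for a first-row metal, so the complex is high-spin. The d⁵ configuration leaves the e_g set evenly filled (or empty) — no strong Jahn–Teller driving force.
[MnF6]^3-: Ligand charges: each fluoride is −1. With an overall charge of −3 the manganese centre must be in the +3 oxidation state. Mn sits in group 7, so the d-electron count is 7 − 3 = 4. Fluoride is a weak-field ligand for a first-row metal, so the complex is high-spin. The t₂g³e_g¹ (high-spin) configuration has an unevenly filled e_g set; the Jahn–Teller theorem predicts a tetragonal distortion (typically axial elongation) to lift the degeneracy.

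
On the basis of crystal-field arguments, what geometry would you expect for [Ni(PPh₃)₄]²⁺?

Ligand charges: triphenylphosphine is neutral. With an overall charge of +2 the nickel centre must be in the +2 oxidation state.
Nickel is a group-10 element; Ni(II) is therefore d⁸.
Coordination number: 4.
Triphenylphosphine is a strong-field ligand (high in the spectrochemical series).
A 3d d⁸ ion with strong-field ligands gains enough CFSE to favour square planar over tetrahedral.

square planar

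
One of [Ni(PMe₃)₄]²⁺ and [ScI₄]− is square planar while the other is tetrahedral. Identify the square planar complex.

For [Ni(PMe₃)₄]²⁺: Trimethylphosphine is neutral; balancing the +2 overall charge requires Ni(II). Group 10 minus oxidation state 2 gives a d⁸ configuration. Trimethylphosphine is a strong-field ligand (high in the spectrochemical series). A 3d d⁸ ion with strong-field ligands gains enough CFSE to favour square planar over tetrahedral. → square planar.
For [ScI₄]−: Ligand charges: each iodide is −1. With an overall charge of −1 the scandium centre must be in the +3 oxidation state. Scandium is a group-3 element; Sc(III) is therefore d⁰. A d⁰ ion has no crystal-field stabilisation preference between square planar and tetrahedral, so four ligands adopt the sterically favoured tetrahedral geometry. → tetrahedral.

[Ni(PMe₃)₄]²⁺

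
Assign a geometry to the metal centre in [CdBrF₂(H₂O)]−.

Each bromide is −1; each fluoride is −1; water is neutral; balancing the −1 overall charge requires Cd(II).
Cadmium is a group-12 element; Cd(II) is therefore d¹⁰.
With 4 monodentate ligands the coordination number is 4.
A d¹⁰ ion has no crystal-field stabilisation preference between square planar and tetrahedral, so four ligands adopt the sterically favoured tetrahedral geometry.

tetrahedral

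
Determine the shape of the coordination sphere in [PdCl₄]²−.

square planar

Summing ligand charges against the −2 overall charge gives an oxidation state of +2 for palladium.
Palladium is a group-10 element; Pd(II) is therefore d⁸.
Coordination number: 4.
A 4d d⁸ ion has a large crystal-field splitting; square planar leaves the high-energy d_{x²−y²} orbital empty and maximises CFSE.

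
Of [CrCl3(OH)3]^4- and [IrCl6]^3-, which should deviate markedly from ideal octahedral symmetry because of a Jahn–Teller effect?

[CrCl3(OH)3]^4-

[CrCl3(OH)3]^4-: Summing ligand charges against the −4 overall charge gives an oxidation state of +2 for chromium. Chromium is a group-6 element; Cr(II) is therefore d⁴. Chloride and hydroxide are weak-field ligands for a first-row metal, so the complex is high-spin. The t₂g³e_g¹ (high-spin) configuration has an unevenly filled e_g set; the Jahn–Teller theorem predicts a tetragonal distortion (typically axial elongation) to lift the degeneracy.
[IrCl6]^3-: Summing ligand charges against the −3 overall charge gives an oxidation state of +3 for iridium. Iridium is a group-9 element; Ir(III) is therefore d⁶. A 5d ion has a large Δₒ and is invariably low-spin. The d⁶ configuration leaves the e_g set evenly filled (or empty) — no strong Jahn–Teller driving force.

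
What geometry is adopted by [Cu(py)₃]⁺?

trigonal planar

Summing ligand charges against the +1 overall charge gives an oxidation state of +1 for copper.
Copper is a group-11 element; Cu(I) is therefore d¹⁰.
Coordination number: 3.
Three ligands around a d¹⁰ centre minimise repulsion in a trigonal-planar arrangement.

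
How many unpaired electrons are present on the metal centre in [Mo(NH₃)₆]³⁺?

Ammonia is neutral; balancing the +3 overall charge requires Mo(III).
Molybdenum is a group-6 element; Mo(III) is therefore d³.
In an octahedral field the d³ configuration is t₂g³e_g⁰ (only one arrangement possible), giving 3 unpaired electrons.

3 unpaired electrons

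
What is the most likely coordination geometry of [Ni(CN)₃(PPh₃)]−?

square planar

Each cyanide is −1; triphenylphosphine is neutral; balancing the −1 overall charge requires Ni(II).
Group 10 minus oxidation state 2 gives a d⁸ configuration.
Coordination number: 4.
Cyanide and triphenylphosphine are strong-field ligands (high in the spectrochemical series).
A 3d d⁸ ion with strong-field ligands gains enough CFSE to favour square planar over tetrahedral.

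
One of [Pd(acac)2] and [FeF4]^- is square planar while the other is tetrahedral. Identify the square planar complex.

[Pd(acac)2]

For [Pd(acac)2]: Each acetylacetonate is −1; balancing the 0 overall charge requires Pd(II). Group 10 minus oxidation state 2 gives a d⁸ configuration. A 4d d⁸ ion has a large crystal-field splitting; square planar leaves the high-energy d_{x²−y²} orbital empty and maximises CFSE. → square planar.
For [FeF4]^-: Each fluoride is −1; balancing the −1 overall charge requires Fe(III). Fe sits in group 8, so the d-electron count is 8 − 3 = 5. A high-spin d⁵ ion has zero CFSE in either geometry, so four ligands adopt the sterically favoured tetrahedral geometry. → tetrahedral.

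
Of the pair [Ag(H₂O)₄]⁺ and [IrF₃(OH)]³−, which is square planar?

[IrF₃(OH)]³−

For [Ag(H₂O)₄]⁺: Ligand charges: water is neutral. With an overall charge of +1 the silver centre must be in the +1 oxidation state. Ag sits in group 11, so the d-electron count is 11 − 1 = 10. A d¹⁰ ion has no crystal-field stabilisation preference between square planar and tetrahedral, so four ligands adopt the sterically favoured tetrahedral geometry. → tetrahedral.
For [IrF₃(OH)]³−: Each fluoride is −1; each hydroxide is −1; balancing the −3 overall charge requires Ir(I). Group 9 minus oxidation state 1 gives a d⁸ configuration. A 5d d⁸ ion has a large crystal-field splitting; square planar leaves the high-energy d_{x²−y²} orbital empty and maximises CFSE. → square planar.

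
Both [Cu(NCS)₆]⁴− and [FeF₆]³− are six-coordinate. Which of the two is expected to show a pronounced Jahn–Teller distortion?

[Cu(NCS)₆]⁴−

[Cu(NCS)₆]⁴−: Ligand charges: each isothiocyanate is −1. With an overall charge of −4 the copper centre must be in the +2 oxidation state. Cu sits in group 11, so the d-electron count is 11 − 2 = 9. The t₂g⁶e_g³ configuration has an unevenly filled e_g set; the Jahn–Teller theorem predicts a tetragonal distortion (typically axial elongation) to lift the degeneracy.
[FeF₆]³−: Summing ligand charges against the −3 overall charge gives an oxidation state of +3 for iron. Fe sits in group 8, so the d-electron count is 8 − 3 = 5. Fluoride is a weak-field ligand for a first-row metal, so the complex is high-spin. The d⁵ configuration leaves the e_g set evenly filled (or empty) — no strong Jahn–Teller driving force.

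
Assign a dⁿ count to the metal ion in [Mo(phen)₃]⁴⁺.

d²

1,10-phenanthroline is neutral; balancing the +4 overall charge requires Mo(IV).
Molybdenum is a group-6 element; Mo(IV) is therefore d².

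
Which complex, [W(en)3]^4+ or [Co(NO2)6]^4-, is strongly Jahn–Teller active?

[W(en)3]^4+: Ethylenediamine is neutral; balancing the +4 overall charge requires W(IV). Group 6 minus oxidation state 4 gives a d² configuration. The d² configuration leaves the e_g set evenly filled (or empty) — no strong Jahn–Teller driving force.
[Co(NO2)6]^4-: Summing ligand charges against the −4 overall charge gives an oxidation state of +2 for cobalt. Co sits in group 9, so the d-electron count is 9 − 2 = 7. Nitro (N-bound nitrite) is a strong-field ligand (high in the spectrochemical series) for a first-row metal, so the complex is low-spin. The t₂g⁶e_g¹ (low-spin) configuration has an unevenly filled e_g set; the Jahn–Teller theorem predicts a tetragonal distortion (typically axial elongation) to lift the degeneracy.

[Co(NO2)6]^4-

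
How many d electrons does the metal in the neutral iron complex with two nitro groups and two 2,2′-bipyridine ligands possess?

d6

Ligand charges: each nitro (N-bound nitrite) is −1; 2,2′-bipyridine is neutral. With an overall charge of 0 the iron centre must be in the +2 oxidation state.
Group 8 minus oxidation state 2 gives a d⁶ configuration.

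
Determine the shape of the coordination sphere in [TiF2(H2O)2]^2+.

tetrahedral

Ligand charges: each fluoride is −1; water is neutral. With an overall charge of +2 the titanium centre must be in the +4 oxidation state.
Ti sits in group 4, so the d-electron count is 4 − 4 = 0.
Coordination number: 4.
A d⁰ ion has no crystal-field stabilisation preference between square planar and tetrahedral, so four ligands adopt the sterically favoured tetrahedral geometry.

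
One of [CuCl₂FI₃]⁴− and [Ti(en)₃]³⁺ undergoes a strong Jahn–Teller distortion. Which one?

[CuCl₂FI₃]⁴−

[CuCl₂FI₃]⁴−: Summing ligand charges against the −4 overall charge gives an oxidation state of +2 for copper. Cu sits in group 11, so the d-electron count is 11 − 2 = 9. The t₂g⁶e_g³ configuration has an unevenly filled e_g set; the Jahn–Teller theorem predicts a tetragonal distortion (typically axial elongation) to lift the degeneracy.
[Ti(en)₃]³⁺: Ethylenediamine is neutral; balancing the +3 overall charge requires Ti(III). Ti sits in group 4, so the d-electron count is 4 − 3 = 1. The d¹ configuration leaves the e_g set evenly filled (or empty) — no strong Jahn–Teller driving force.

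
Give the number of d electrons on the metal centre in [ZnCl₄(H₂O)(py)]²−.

d10

Each chloride is −1; water is neutral; pyridine is neutral; balancing the −2 overall charge requires Zn(II).
Zn sits in group 12, so the d-electron count is 12 − 2 = 10.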